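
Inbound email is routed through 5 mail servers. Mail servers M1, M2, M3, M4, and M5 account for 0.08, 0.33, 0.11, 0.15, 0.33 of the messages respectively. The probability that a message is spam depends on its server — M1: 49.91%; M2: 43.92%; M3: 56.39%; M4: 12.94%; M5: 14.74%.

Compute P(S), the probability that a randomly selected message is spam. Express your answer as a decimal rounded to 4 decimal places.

P(S) ≈ 0.3149

P(S) = P(S|M1)·P(M1) + P(S|M2)·P(M2) + P(S|M3)·P(M3) + P(S|M4)·P(M4) + P(S|M5)·P(M5)
      = 0.4991·0.08 + 0.4392·0.33 + 0.5639·0.11 + 0.1294·0.15 + 0.1474·0.33
      = 0.039928 + 0.144936 + 0.062029 + 0.01941 + 0.048642 = 0.314945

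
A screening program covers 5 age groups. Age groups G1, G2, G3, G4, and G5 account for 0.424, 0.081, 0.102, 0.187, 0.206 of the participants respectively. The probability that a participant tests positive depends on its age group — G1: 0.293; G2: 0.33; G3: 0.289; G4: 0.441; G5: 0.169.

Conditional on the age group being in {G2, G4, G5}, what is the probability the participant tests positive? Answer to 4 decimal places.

0.3038

Let S = {G2, G4, G5}.
P(S) = 0.081 + 0.187 + 0.206 = 0.474.
P(T ∩ S) = 0.33·0.081 + 0.441·0.187 + 0.169·0.206 = 0.02673 + 0.082467 + 0.034814 = 0.144011.
P(T | S) = 0.144011 / 0.474 = 0.303821…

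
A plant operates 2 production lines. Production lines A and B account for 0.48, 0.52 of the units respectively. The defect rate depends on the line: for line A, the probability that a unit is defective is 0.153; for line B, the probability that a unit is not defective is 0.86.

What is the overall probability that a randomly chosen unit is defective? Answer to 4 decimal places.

0.1462

P(D|B) = 1 − 0.86 = 0.14.
P(D) = P(D|A)·P(A) + P(D|B)·P(B)
      = 0.153·0.48 + 0.14·0.52
      = 0.07344 + 0.0728 = 0.14624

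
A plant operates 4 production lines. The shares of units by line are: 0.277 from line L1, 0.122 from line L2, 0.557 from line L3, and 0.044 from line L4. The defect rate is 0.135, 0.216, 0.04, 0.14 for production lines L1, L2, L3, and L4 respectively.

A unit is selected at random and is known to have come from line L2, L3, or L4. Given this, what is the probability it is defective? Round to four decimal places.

Let S = {L2, L3, L4}.
P(S) = 0.122 + 0.557 + 0.044 = 0.723.
P(D ∩ S) = 0.216·0.122 + 0.04·0.557 + 0.14·0.044 = 0.026352 + 0.02228 + 0.00616 = 0.054792.
P(D | S) = 0.054792 / 0.723 = 0.075784…

P(D|S) ≈ 0.0758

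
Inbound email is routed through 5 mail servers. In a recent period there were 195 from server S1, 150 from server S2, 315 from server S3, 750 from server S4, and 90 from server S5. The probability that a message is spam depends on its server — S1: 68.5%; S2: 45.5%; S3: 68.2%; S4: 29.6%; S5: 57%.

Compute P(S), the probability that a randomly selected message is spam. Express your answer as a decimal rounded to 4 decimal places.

0.4600

Total: 195 + 150 + 315 + 750 + 90 = 1500.
P(S1) = 195/1500 = 0.13. P(S2) = 150/1500 = 0.1. P(S3) = 315/1500 = 0.21. P(S4) = 750/1500 = 0.5. P(S5) = 90/1500 = 0.06.
Using total probability over the partition,
P(S) = P(S|S1)·P(S1) + P(S|S2)·P(S2) + P(S|S3)·P(S3) + P(S|S4)·P(S4) + P(S|S5)·P(S5)
      = 0.685·0.13 + 0.455·0.1 + 0.682·0.21 + 0.296·0.5 + 0.57·0.06
      = 0.08905 + 0.0455 + 0.14322 + 0.148 + 0.0342 = 0.45997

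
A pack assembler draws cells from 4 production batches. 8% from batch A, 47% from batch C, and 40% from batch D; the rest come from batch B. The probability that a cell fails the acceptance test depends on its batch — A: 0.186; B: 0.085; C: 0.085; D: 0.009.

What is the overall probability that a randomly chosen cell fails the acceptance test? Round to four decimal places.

0.0627

P(B) = 1 − (0.08 + 0.47 + 0.4) = 0.05.
P(F) = P(F|A)·P(A) + P(F|B)·P(B) + P(F|C)·P(C) + P(F|D)·P(D)
      = 0.186·0.08 + 0.085·0.05 + 0.085·0.47 + 0.009·0.4
      = 0.01488 + 0.00425 + 0.03995 + 0.0036 = 0.06268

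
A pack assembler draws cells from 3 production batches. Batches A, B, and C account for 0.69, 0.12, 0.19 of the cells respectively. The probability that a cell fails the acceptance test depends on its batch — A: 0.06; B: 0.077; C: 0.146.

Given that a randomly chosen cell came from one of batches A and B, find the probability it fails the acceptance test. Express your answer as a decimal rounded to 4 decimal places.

0.0625

Let S = {A, B}.
P(S) = 0.69 + 0.12 = 0.81.
P(F ∩ S) = 0.06·0.69 + 0.077·0.12 = 0.0414 + 0.00924 = 0.05064.
P(F | S) = 0.05064 / 0.81 = 0.062519…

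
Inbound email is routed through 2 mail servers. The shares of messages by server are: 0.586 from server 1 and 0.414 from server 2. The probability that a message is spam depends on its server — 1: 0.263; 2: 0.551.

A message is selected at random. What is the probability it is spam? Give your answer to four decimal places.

By the law of total probability,
P(S) = P(S|1)·P(1) + P(S|2)·P(2)
      = 0.263·0.586 + 0.551·0.414
      = 0.154118 + 0.228114 = 0.382232

0.3822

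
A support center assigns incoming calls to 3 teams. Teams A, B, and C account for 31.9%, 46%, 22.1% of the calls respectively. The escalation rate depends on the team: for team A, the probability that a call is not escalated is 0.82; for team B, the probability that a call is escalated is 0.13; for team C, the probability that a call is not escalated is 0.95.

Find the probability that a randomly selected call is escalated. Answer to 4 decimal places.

P(E|A) = 1 − 0.82 = 0.18.
P(E|C) = 1 − 0.95 = 0.05.
P(E) = P(E|A)·P(A) + P(E|B)·P(B) + P(E|C)·P(C)
      = 0.18·0.319 + 0.13·0.46 + 0.05·0.221
      = 0.05742 + 0.0598 + 0.01105 = 0.12827

P(E) ≈ 0.1283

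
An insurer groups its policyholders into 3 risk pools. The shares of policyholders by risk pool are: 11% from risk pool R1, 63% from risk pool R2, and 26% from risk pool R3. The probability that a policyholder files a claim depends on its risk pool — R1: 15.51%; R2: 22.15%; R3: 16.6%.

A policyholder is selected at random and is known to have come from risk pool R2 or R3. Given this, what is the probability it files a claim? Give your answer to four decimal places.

Let S = {R2, R3}.
P(S) = 0.63 + 0.26 = 0.89.
P(C ∩ S) = 0.2215·0.63 + 0.166·0.26 = 0.139545 + 0.04316 = 0.182705.
P(C | S) = 0.182705 / 0.89 = 0.205287…

0.2053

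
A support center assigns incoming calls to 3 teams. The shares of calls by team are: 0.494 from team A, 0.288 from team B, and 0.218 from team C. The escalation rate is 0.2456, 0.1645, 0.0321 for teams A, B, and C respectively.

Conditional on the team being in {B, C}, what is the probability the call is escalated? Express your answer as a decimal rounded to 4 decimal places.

Let S = {B, C}.
P(S) = 0.288 + 0.218 = 0.506.
P(E ∩ S) = 0.1645·0.288 + 0.0321·0.218 = 0.047376 + 0.0069978 = 0.0543738.
P(E | S) = 0.0543738 / 0.506 = 0.107458…

P(E|S) ≈ 0.1075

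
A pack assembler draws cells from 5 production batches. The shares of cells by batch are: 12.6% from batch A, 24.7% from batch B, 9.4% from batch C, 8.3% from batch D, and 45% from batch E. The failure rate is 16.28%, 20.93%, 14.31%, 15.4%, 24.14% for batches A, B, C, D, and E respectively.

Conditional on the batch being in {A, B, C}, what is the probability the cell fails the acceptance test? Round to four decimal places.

P(F|S) ≈ 0.1834

Let S = {A, B, C}.
P(S) = 0.126 + 0.247 + 0.094 = 0.467.
P(F ∩ S) = 0.1628·0.126 + 0.2093·0.247 + 0.1431·0.094 = 0.0205128 + 0.0516971 + 0.0134514 = 0.0856613.
P(F | S) = 0.0856613 / 0.467 = 0.183429…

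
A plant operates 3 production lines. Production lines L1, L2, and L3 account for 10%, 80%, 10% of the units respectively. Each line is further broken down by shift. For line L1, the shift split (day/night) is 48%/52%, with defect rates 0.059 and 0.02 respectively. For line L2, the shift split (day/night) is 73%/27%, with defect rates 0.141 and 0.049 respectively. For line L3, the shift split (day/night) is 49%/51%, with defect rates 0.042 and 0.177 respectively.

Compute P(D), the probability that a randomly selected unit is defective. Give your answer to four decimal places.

0.1079

P(D|L1) = 0.48·0.059 + 0.52·0.02 = 0.02832 + 0.0104 = 0.03872
P(D|L2) = 0.73·0.141 + 0.27·0.049 = 0.10293 + 0.01323 = 0.11616
P(D|L3) = 0.49·0.042 + 0.51·0.177 = 0.02058 + 0.09027 = 0.11085
Then overall,
P(D) = 0.1·0.03872 + 0.8·0.11616 + 0.1·0.11085
      = 0.003872 + 0.092928 + 0.011085 = 0.107885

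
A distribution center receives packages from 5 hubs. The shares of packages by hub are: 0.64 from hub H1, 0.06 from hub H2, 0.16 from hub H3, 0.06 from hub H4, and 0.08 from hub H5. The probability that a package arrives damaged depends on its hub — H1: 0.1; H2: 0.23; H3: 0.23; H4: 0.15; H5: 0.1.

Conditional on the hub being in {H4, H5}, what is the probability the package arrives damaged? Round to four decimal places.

Let S = {H4, H5}.
P(S) = 0.06 + 0.08 = 0.14.
P(D ∩ S) = 0.15·0.06 + 0.1·0.08 = 0.009 + 0.008 = 0.017.
P(D | S) = 0.017 / 0.14 = 0.121429…

P(D|S) ≈ 0.1214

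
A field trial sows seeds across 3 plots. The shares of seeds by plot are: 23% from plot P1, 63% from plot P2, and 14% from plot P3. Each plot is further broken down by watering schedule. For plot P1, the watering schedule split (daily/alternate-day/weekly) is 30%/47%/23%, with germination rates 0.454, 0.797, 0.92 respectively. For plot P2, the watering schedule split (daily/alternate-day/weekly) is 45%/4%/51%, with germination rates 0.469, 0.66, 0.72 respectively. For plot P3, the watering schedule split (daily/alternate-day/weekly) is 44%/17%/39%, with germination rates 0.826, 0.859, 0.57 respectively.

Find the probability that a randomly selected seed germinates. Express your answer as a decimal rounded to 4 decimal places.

P(G|P1) = 0.3·0.454 + 0.47·0.797 + 0.23·0.92 = 0.1362 + 0.37459 + 0.2116 = 0.72239
P(G|P2) = 0.45·0.469 + 0.04·0.66 + 0.51·0.72 = 0.21105 + 0.0264 + 0.3672 = 0.60465
P(G|P3) = 0.44·0.826 + 0.17·0.859 + 0.39·0.57 = 0.36344 + 0.14603 + 0.2223 = 0.73177
Then overall,
P(G) = 0.23·0.72239 + 0.63·0.60465 + 0.14·0.73177
      = 0.1661497 + 0.3809295 + 0.1024478 = 0.649527

0.6495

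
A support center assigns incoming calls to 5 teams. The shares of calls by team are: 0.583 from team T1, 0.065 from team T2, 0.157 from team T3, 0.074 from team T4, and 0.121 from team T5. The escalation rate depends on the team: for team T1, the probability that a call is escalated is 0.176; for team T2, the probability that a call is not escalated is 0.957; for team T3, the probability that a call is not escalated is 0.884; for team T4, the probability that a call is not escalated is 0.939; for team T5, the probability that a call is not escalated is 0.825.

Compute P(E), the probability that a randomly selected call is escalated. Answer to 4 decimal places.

0.1493

P(E|T2) = 1 − 0.957 = 0.043.
P(E|T3) = 1 − 0.884 = 0.116.
P(E|T4) = 1 − 0.939 = 0.061.
P(E|T5) = 1 − 0.825 = 0.175.
Summing over the partition,
P(E) = P(E|T1)·P(T1) + P(E|T2)·P(T2) + P(E|T3)·P(T3) + P(E|T4)·P(T4) + P(E|T5)·P(T5)
      = 0.176·0.583 + 0.043·0.065 + 0.116·0.157 + 0.061·0.074 + 0.175·0.121
      = 0.102608 + 0.002795 + 0.018212 + 0.004514 + 0.021175 = 0.149304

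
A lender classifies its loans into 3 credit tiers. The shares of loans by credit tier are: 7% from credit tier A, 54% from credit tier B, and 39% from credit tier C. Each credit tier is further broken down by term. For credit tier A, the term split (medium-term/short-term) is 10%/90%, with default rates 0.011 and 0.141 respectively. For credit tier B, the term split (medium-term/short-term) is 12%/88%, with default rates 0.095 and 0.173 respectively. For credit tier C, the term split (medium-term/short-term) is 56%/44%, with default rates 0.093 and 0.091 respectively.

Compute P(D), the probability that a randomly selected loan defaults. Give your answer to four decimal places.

P(D|A) = 0.1·0.011 + 0.9·0.141 = 0.0011 + 0.1269 = 0.128
P(D|B) = 0.12·0.095 + 0.88·0.173 = 0.0114 + 0.15224 = 0.16364
P(D|C) = 0.56·0.093 + 0.44·0.091 = 0.05208 + 0.04004 = 0.09212
By total probability over the outer partition,
P(D) = 0.07·0.128 + 0.54·0.16364 + 0.39·0.09212
      = 0.00896 + 0.0883656 + 0.0359268 = 0.1332524

P(D) ≈ 0.1333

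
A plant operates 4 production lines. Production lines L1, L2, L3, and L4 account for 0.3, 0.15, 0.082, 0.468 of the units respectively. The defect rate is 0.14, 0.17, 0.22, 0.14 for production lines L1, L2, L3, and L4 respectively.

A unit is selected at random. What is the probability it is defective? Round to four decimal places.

P(D) = P(D|L1)·P(L1) + P(D|L2)·P(L2) + P(D|L3)·P(L3) + P(D|L4)·P(L4)
      = 0.14·0.3 + 0.17·0.15 + 0.22·0.082 + 0.14·0.468
      = 0.042 + 0.0255 + 0.01804 + 0.06552 = 0.15106

P(D) ≈ 0.1511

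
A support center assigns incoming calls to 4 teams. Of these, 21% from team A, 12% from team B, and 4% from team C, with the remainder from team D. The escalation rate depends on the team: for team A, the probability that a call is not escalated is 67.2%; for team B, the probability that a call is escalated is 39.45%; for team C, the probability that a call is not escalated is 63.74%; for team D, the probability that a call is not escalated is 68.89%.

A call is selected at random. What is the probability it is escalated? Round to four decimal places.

P(D) = 1 − (0.21 + 0.12 + 0.04) = 0.63.
P(E|A) = 1 − 0.672 = 0.328.
P(E|C) = 1 − 0.6374 = 0.3626.
P(E|D) = 1 − 0.6889 = 0.3111.
By the law of total probability,
P(E) = P(E|A)·P(A) + P(E|B)·P(B) + P(E|C)·P(C) + P(E|D)·P(D)
      = 0.328·0.21 + 0.3945·0.12 + 0.3626·0.04 + 0.3111·0.63
      = 0.06888 + 0.04734 + 0.014504 + 0.195993 = 0.326717

0.3267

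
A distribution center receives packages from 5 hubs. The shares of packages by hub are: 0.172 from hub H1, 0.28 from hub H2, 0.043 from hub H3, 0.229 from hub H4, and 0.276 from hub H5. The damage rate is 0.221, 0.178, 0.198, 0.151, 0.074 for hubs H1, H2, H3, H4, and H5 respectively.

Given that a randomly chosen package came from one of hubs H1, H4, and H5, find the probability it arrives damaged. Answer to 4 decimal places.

0.1374

Let S = {H1, H4, H5}.
P(S) = 0.172 + 0.229 + 0.276 = 0.677.
P(D ∩ S) = 0.221·0.172 + 0.151·0.229 + 0.074·0.276 = 0.038012 + 0.034579 + 0.020424 = 0.093015.
P(D | S) = 0.093015 / 0.677 = 0.137393…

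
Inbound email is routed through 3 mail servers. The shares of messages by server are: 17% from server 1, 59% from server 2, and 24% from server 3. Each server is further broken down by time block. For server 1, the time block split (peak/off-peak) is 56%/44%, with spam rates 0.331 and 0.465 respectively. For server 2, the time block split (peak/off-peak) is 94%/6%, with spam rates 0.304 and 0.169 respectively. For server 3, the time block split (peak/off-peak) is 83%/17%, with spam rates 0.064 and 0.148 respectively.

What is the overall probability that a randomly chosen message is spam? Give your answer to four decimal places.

P(S) ≈ 0.2597

P(S|1) = 0.56·0.331 + 0.44·0.465 = 0.18536 + 0.2046 = 0.38996
P(S|2) = 0.94·0.304 + 0.06·0.169 = 0.28576 + 0.01014 = 0.2959
P(S|3) = 0.83·0.064 + 0.17·0.148 = 0.05312 + 0.02516 = 0.07828
By total probability over the outer partition,
P(S) = 0.17·0.38996 + 0.59·0.2959 + 0.24·0.07828
      = 0.0662932 + 0.174581 + 0.0187872 = 0.2596614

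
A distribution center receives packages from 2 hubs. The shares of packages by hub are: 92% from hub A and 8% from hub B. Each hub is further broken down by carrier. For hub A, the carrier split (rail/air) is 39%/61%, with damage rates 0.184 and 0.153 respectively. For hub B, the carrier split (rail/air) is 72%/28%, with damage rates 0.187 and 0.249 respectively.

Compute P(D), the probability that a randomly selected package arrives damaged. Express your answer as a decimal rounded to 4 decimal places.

0.1682

P(D|A) = 0.39·0.184 + 0.61·0.153 = 0.07176 + 0.09333 = 0.16509
P(D|B) = 0.72·0.187 + 0.28·0.249 = 0.13464 + 0.06972 = 0.20436
Then overall,
P(D) = 0.92·0.16509 + 0.08·0.20436
      = 0.1518828 + 0.0163488 = 0.1682316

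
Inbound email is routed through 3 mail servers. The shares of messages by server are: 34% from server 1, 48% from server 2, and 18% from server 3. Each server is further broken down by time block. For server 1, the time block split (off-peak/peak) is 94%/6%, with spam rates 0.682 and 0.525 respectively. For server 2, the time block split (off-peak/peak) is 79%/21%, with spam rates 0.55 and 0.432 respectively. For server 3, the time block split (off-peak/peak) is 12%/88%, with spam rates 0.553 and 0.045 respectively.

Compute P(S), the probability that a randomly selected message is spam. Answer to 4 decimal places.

P(S|1) = 0.94·0.682 + 0.06·0.525 = 0.64108 + 0.0315 = 0.67258
P(S|2) = 0.79·0.55 + 0.21·0.432 = 0.4345 + 0.09072 = 0.52522
P(S|3) = 0.12·0.553 + 0.88·0.045 = 0.06636 + 0.0396 = 0.10596
Then overall,
P(S) = 0.34·0.67258 + 0.48·0.52522 + 0.18·0.10596
      = 0.2286772 + 0.2521056 + 0.0190728 = 0.4998556

0.4999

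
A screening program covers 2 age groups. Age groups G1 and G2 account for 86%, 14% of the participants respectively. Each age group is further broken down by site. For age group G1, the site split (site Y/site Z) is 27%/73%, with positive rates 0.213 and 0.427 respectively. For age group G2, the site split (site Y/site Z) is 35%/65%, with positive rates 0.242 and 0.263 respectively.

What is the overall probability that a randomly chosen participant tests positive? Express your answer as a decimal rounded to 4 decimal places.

0.3533

P(T|G1) = 0.27·0.213 + 0.73·0.427 = 0.05751 + 0.31171 = 0.36922
P(T|G2) = 0.35·0.242 + 0.65·0.263 = 0.0847 + 0.17095 = 0.25565
Then overall,
P(T) = 0.86·0.36922 + 0.14·0.25565
      = 0.3175292 + 0.035791 = 0.3533202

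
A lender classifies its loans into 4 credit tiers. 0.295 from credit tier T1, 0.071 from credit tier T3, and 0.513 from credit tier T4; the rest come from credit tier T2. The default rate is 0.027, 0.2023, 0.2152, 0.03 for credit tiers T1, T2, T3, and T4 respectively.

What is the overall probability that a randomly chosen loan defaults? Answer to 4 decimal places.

P(T2) = 1 − (0.295 + 0.071 + 0.513) = 0.121.
P(D) = P(D|T1)·P(T1) + P(D|T2)·P(T2) + P(D|T3)·P(T3) + P(D|T4)·P(T4)
      = 0.027·0.295 + 0.2023·0.121 + 0.2152·0.071 + 0.03·0.513
      = 0.007965 + 0.0244783 + 0.0152792 + 0.01539 = 0.0631125

0.0631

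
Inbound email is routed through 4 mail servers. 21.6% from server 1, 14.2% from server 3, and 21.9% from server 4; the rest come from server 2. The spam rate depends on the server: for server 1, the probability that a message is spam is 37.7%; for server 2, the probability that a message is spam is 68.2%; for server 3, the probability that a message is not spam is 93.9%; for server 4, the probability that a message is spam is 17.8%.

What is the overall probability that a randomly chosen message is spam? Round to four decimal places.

0.4176

P(2) = 1 − (0.216 + 0.142 + 0.219) = 0.423.
P(S|3) = 1 − 0.939 = 0.061.
By the law of total probability,
P(S) = P(S|1)·P(1) + P(S|2)·P(2) + P(S|3)·P(3) + P(S|4)·P(4)
      = 0.377·0.216 + 0.682·0.423 + 0.061·0.142 + 0.178·0.219
      = 0.081432 + 0.288486 + 0.008662 + 0.038982 = 0.417562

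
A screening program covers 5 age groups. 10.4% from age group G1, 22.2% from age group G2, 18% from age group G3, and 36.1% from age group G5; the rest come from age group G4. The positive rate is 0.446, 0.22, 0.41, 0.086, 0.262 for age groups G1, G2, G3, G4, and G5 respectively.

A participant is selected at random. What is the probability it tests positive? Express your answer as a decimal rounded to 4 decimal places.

P(G4) = 1 − (0.104 + 0.222 + 0.18 + 0.361) = 0.133.
Using total probability over the partition,
P(T) = P(T|G1)·P(G1) + P(T|G2)·P(G2) + P(T|G3)·P(G3) + P(T|G4)·P(G4) + P(T|G5)·P(G5)
      = 0.446·0.104 + 0.22·0.222 + 0.41·0.18 + 0.086·0.133 + 0.262·0.361
      = 0.046384 + 0.04884 + 0.0738 + 0.011438 + 0.094582 = 0.275044

P(T) ≈ 0.2750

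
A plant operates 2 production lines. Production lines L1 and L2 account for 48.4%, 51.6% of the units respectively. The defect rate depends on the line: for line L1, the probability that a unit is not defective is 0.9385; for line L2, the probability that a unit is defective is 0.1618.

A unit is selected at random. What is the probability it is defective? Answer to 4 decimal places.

P(D) ≈ 0.1133

P(D|L1) = 1 − 0.9385 = 0.0615.
P(D) = P(D|L1)·P(L1) + P(D|L2)·P(L2)
      = 0.0615·0.484 + 0.1618·0.516
      = 0.029766 + 0.0834888 = 0.1132548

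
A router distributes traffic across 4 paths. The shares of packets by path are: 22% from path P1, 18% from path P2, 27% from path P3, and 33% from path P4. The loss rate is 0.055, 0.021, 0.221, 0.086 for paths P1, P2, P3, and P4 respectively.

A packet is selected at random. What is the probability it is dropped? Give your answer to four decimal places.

0.1039

By the law of total probability,
P(L) = P(L|P1)·P(P1) + P(L|P2)·P(P2) + P(L|P3)·P(P3) + P(L|P4)·P(P4)
      = 0.055·0.22 + 0.021·0.18 + 0.221·0.27 + 0.086·0.33
      = 0.0121 + 0.00378 + 0.05967 + 0.02838 = 0.10393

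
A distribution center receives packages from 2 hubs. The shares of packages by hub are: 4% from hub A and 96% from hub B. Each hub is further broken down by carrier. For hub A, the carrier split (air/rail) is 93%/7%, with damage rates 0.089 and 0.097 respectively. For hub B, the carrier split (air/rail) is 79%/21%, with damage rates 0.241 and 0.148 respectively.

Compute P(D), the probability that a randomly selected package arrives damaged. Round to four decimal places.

0.2162

P(D|A) = 0.93·0.089 + 0.07·0.097 = 0.08277 + 0.00679 = 0.08956
P(D|B) = 0.79·0.241 + 0.21·0.148 = 0.19039 + 0.03108 = 0.22147
By total probability over the outer partition,
P(D) = 0.04·0.08956 + 0.96·0.22147
      = 0.0035824 + 0.2126112 = 0.2161936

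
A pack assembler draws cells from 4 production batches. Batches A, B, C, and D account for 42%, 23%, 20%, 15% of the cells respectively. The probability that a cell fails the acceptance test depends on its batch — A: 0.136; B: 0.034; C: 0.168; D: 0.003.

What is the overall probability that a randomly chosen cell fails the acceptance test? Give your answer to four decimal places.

P(F) = P(F|A)·P(A) + P(F|B)·P(B) + P(F|C)·P(C) + P(F|D)·P(D)
      = 0.136·0.42 + 0.034·0.23 + 0.168·0.2 + 0.003·0.15
      = 0.05712 + 0.00782 + 0.0336 + 0.00045 = 0.09899

P(F) ≈ 0.0990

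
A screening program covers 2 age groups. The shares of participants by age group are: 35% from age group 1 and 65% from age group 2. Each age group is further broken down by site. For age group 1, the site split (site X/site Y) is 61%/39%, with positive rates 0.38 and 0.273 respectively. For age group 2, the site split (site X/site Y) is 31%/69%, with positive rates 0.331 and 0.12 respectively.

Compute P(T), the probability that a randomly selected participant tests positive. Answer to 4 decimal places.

P(T|1) = 0.61·0.38 + 0.39·0.273 = 0.2318 + 0.10647 = 0.33827
P(T|2) = 0.31·0.331 + 0.69·0.12 = 0.10261 + 0.0828 = 0.18541
By total probability over the outer partition,
P(T) = 0.35·0.33827 + 0.65·0.18541
      = 0.1183945 + 0.1205165 = 0.238911

P(T) ≈ 0.2389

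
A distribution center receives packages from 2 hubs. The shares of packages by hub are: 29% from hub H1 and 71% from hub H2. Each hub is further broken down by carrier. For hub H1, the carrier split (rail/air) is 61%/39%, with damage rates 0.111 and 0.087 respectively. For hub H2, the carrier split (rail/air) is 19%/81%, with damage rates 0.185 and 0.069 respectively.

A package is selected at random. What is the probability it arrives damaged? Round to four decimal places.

P(D) ≈ 0.0941

P(D|H1) = 0.61·0.111 + 0.39·0.087 = 0.06771 + 0.03393 = 0.10164
P(D|H2) = 0.19·0.185 + 0.81·0.069 = 0.03515 + 0.05589 = 0.09104
By total probability over the outer partition,
P(D) = 0.29·0.10164 + 0.71·0.09104
      = 0.0294756 + 0.0646384 = 0.094114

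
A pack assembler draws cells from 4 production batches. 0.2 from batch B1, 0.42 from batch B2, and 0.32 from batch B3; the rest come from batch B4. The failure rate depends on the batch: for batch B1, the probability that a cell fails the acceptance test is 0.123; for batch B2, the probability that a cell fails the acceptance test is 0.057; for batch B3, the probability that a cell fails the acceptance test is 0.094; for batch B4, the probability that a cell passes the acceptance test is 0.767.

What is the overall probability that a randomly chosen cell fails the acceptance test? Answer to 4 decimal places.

P(B4) = 1 − (0.2 + 0.42 + 0.32) = 0.06.
P(F|B4) = 1 − 0.767 = 0.233.
P(F) = P(F|B1)·P(B1) + P(F|B2)·P(B2) + P(F|B3)·P(B3) + P(F|B4)·P(B4)
      = 0.123·0.2 + 0.057·0.42 + 0.094·0.32 + 0.233·0.06
      = 0.0246 + 0.02394 + 0.03008 + 0.01398 = 0.0926

0.0926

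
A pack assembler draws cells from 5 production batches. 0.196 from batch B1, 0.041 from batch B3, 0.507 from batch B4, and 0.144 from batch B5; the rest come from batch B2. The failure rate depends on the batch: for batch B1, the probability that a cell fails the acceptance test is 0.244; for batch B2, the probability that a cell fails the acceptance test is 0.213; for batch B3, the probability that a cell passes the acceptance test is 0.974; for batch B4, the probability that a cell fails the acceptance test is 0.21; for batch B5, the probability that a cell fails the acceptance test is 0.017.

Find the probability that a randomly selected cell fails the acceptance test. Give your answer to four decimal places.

P(B2) = 1 − (0.196 + 0.041 + 0.507 + 0.144) = 0.112.
P(F|B3) = 1 − 0.974 = 0.026.
Using total probability over the partition,
P(F) = P(F|B1)·P(B1) + P(F|B2)·P(B2) + P(F|B3)·P(B3) + P(F|B4)·P(B4) + P(F|B5)·P(B5)
      = 0.244·0.196 + 0.213·0.112 + 0.026·0.041 + 0.21·0.507 + 0.017·0.144
      = 0.047824 + 0.023856 + 0.001066 + 0.10647 + 0.002448 = 0.181664

P(F) ≈ 0.1817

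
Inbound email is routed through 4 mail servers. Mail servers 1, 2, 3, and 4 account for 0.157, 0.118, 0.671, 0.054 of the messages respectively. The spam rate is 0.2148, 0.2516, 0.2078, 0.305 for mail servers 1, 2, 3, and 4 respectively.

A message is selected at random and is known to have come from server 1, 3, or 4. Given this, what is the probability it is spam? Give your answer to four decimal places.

P(S|J) ≈ 0.2150

Let J = {1, 3, 4}.
P(J) = 0.157 + 0.671 + 0.054 = 0.882.
P(S ∩ J) = 0.2148·0.157 + 0.2078·0.671 + 0.305·0.054 = 0.0337236 + 0.1394338 + 0.01647 = 0.1896274.
P(S | J) = 0.1896274 / 0.882 = 0.214997…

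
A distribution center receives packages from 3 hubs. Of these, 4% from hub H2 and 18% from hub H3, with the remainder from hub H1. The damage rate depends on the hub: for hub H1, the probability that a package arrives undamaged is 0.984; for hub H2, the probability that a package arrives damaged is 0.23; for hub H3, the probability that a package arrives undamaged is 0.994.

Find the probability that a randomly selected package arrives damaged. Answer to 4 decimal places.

P(D) ≈ 0.0228

P(H1) = 1 − (0.04 + 0.18) = 0.78.
P(D|H1) = 1 − 0.984 = 0.016.
P(D|H3) = 1 − 0.994 = 0.006.
P(D) = P(D|H1)·P(H1) + P(D|H2)·P(H2) + P(D|H3)·P(H3)
      = 0.016·0.78 + 0.23·0.04 + 0.006·0.18
      = 0.01248 + 0.0092 + 0.00108 = 0.02276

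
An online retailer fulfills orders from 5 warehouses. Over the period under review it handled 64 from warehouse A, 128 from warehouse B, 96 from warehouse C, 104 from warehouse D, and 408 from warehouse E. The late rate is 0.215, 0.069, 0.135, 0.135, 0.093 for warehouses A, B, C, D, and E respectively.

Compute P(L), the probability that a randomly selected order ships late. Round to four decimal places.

Total: 64 + 128 + 96 + 104 + 408 = 800.
P(A) = 64/800 = 0.08. P(B) = 128/800 = 0.16. P(C) = 96/800 = 0.12. P(D) = 104/800 = 0.13. P(E) = 408/800 = 0.51.
Summing over the partition,
P(L) = P(L|A)·P(A) + P(L|B)·P(B) + P(L|C)·P(C) + P(L|D)·P(D) + P(L|E)·P(E)
      = 0.215·0.08 + 0.069·0.16 + 0.135·0.12 + 0.135·0.13 + 0.093·0.51
      = 0.0172 + 0.01104 + 0.0162 + 0.01755 + 0.04743 = 0.10942

0.1094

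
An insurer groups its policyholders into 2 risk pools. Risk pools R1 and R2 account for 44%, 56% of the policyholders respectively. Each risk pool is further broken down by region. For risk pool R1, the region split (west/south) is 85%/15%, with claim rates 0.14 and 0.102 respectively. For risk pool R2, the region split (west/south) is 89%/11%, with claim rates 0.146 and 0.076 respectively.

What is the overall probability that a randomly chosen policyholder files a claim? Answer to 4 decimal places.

P(C) ≈ 0.1365

P(C|R1) = 0.85·0.14 + 0.15·0.102 = 0.119 + 0.0153 = 0.1343
P(C|R2) = 0.89·0.146 + 0.11·0.076 = 0.12994 + 0.00836 = 0.1383
Then overall,
P(C) = 0.44·0.1343 + 0.56·0.1383
      = 0.059092 + 0.077448 = 0.13654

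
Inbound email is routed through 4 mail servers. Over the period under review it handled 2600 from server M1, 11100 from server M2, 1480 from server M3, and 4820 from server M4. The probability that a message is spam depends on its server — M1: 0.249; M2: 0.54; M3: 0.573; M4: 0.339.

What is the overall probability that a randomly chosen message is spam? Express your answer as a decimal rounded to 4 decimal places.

P(S) ≈ 0.4562

Total: 2600 + 11100 + 1480 + 4820 = 20000.
P(M1) = 2600/20000 = 0.13. P(M2) = 11100/20000 = 0.555. P(M3) = 1480/20000 = 0.074. P(M4) = 4820/20000 = 0.241.
P(S) = P(S|M1)·P(M1) + P(S|M2)·P(M2) + P(S|M3)·P(M3) + P(S|M4)·P(M4)
      = 0.249·0.13 + 0.54·0.555 + 0.573·0.074 + 0.339·0.241
      = 0.03237 + 0.2997 + 0.042402 + 0.081699 = 0.456171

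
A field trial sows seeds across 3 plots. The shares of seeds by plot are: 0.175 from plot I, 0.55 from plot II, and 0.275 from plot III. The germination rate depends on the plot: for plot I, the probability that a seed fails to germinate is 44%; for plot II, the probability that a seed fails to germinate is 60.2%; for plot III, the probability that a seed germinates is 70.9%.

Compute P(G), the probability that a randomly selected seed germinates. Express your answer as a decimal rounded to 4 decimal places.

P(G|I) = 1 − 0.44 = 0.56.
P(G|II) = 1 − 0.602 = 0.398.
P(G) = P(G|I)·P(I) + P(G|II)·P(II) + P(G|III)·P(III)
      = 0.56·0.175 + 0.398·0.55 + 0.709·0.275
      = 0.098 + 0.2189 + 0.194975 = 0.511875

P(G) ≈ 0.5119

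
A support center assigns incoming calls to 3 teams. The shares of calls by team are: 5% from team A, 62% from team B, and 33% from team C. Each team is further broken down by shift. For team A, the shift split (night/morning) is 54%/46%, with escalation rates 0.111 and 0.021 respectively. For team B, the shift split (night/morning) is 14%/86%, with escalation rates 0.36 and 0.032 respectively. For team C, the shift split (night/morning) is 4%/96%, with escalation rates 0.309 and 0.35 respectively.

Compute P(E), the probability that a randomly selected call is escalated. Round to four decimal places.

P(E|A) = 0.54·0.111 + 0.46·0.021 = 0.05994 + 0.00966 = 0.0696
P(E|B) = 0.14·0.36 + 0.86·0.032 = 0.0504 + 0.02752 = 0.07792
P(E|C) = 0.04·0.309 + 0.96·0.35 = 0.01236 + 0.336 = 0.34836
By total probability over the outer partition,
P(E) = 0.05·0.0696 + 0.62·0.07792 + 0.33·0.34836
      = 0.00348 + 0.0483104 + 0.1149588 = 0.1667492

P(E) ≈ 0.1667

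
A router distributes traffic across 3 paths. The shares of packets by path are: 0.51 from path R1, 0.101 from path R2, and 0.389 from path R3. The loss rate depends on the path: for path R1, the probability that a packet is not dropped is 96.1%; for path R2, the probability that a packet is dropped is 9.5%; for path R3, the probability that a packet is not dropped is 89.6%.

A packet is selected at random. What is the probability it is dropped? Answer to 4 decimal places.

P(L|R1) = 1 − 0.961 = 0.039.
P(L|R3) = 1 − 0.896 = 0.104.
Summing over the partition,
P(L) = P(L|R1)·P(R1) + P(L|R2)·P(R2) + P(L|R3)·P(R3)
      = 0.039·0.51 + 0.095·0.101 + 0.104·0.389
      = 0.01989 + 0.009595 + 0.040456 = 0.069941

0.0699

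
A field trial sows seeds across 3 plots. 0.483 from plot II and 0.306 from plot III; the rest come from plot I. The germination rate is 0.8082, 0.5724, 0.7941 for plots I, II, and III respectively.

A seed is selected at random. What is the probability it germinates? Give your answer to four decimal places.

P(I) = 1 − (0.483 + 0.306) = 0.211.
P(G) = P(G|I)·P(I) + P(G|II)·P(II) + P(G|III)·P(III)
      = 0.8082·0.211 + 0.5724·0.483 + 0.7941·0.306
      = 0.1705302 + 0.2764692 + 0.2429946 = 0.689994

P(G) ≈ 0.6900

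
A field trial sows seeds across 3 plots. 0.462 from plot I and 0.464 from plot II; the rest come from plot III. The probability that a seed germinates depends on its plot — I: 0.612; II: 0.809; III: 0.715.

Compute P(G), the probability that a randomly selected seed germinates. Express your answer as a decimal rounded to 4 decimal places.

P(III) = 1 − (0.462 + 0.464) = 0.074.
P(G) = P(G|I)·P(I) + P(G|II)·P(II) + P(G|III)·P(III)
      = 0.612·0.462 + 0.809·0.464 + 0.715·0.074
      = 0.282744 + 0.375376 + 0.05291 = 0.71103

P(G) ≈ 0.7110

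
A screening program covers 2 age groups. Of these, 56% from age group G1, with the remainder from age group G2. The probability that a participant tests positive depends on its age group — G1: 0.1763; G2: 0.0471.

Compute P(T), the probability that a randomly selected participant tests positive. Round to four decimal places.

P(G2) = 1 − (0.56) = 0.44.
P(T) = P(T|G1)·P(G1) + P(T|G2)·P(G2)
      = 0.1763·0.56 + 0.0471·0.44
      = 0.098728 + 0.020724 = 0.119452

P(T) ≈ 0.1195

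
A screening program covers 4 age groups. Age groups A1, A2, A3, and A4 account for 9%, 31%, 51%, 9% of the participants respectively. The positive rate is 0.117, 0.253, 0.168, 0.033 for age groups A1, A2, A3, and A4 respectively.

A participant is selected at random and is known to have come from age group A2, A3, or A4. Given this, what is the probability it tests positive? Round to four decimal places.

Let S = {A2, A3, A4}.
P(S) = 0.31 + 0.51 + 0.09 = 0.91.
P(T ∩ S) = 0.253·0.31 + 0.168·0.51 + 0.033·0.09 = 0.07843 + 0.08568 + 0.00297 = 0.16708.
P(T | S) = 0.16708 / 0.91 = 0.183604…

0.1836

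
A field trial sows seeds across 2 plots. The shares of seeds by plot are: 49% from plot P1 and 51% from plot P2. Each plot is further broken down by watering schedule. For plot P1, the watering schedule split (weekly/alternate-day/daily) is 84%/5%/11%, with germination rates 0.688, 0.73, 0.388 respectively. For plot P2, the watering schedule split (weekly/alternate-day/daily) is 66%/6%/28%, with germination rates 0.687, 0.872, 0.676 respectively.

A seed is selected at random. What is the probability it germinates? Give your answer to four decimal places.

P(G|P1) = 0.84·0.688 + 0.05·0.73 + 0.11·0.388 = 0.57792 + 0.0365 + 0.04268 = 0.6571
P(G|P2) = 0.66·0.687 + 0.06·0.872 + 0.28·0.676 = 0.45342 + 0.05232 + 0.18928 = 0.69502
By total probability over the outer partition,
P(G) = 0.49·0.6571 + 0.51·0.69502
      = 0.321979 + 0.3544602 = 0.6764392

0.6764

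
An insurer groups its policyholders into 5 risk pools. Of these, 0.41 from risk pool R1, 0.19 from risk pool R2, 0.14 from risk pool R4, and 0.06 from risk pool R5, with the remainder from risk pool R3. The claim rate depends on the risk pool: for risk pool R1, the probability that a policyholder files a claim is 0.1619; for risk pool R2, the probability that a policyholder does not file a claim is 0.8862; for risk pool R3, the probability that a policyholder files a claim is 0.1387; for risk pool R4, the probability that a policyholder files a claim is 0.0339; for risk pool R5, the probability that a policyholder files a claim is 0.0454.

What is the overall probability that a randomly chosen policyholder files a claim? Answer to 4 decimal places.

P(C) ≈ 0.1232

P(R3) = 1 − (0.41 + 0.19 + 0.14 + 0.06) = 0.2.
P(C|R2) = 1 − 0.8862 = 0.1138.
P(C) = P(C|R1)·P(R1) + P(C|R2)·P(R2) + P(C|R3)·P(R3) + P(C|R4)·P(R4) + P(C|R5)·P(R5)
      = 0.1619·0.41 + 0.1138·0.19 + 0.1387·0.2 + 0.0339·0.14 + 0.0454·0.06
      = 0.066379 + 0.021622 + 0.02774 + 0.004746 + 0.002724 = 0.123211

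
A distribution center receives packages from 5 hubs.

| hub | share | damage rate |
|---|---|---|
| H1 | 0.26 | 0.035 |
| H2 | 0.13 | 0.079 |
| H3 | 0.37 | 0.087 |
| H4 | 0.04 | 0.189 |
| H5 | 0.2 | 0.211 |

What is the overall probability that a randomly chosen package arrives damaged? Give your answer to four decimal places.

Using total probability over the partition,
P(D) = P(D|H1)·P(H1) + P(D|H2)·P(H2) + P(D|H3)·P(H3) + P(D|H4)·P(H4) + P(D|H5)·P(H5)
      = 0.035·0.26 + 0.079·0.13 + 0.087·0.37 + 0.189·0.04 + 0.211·0.2
      = 0.0091 + 0.01027 + 0.03219 + 0.00756 + 0.0422 = 0.10132

0.1013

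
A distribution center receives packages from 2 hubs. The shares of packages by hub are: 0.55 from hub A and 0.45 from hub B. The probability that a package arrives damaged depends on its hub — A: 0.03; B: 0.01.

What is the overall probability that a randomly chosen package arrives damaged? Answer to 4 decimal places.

Using total probability over the partition,
P(D) = P(D|A)·P(A) + P(D|B)·P(B)
      = 0.03·0.55 + 0.01·0.45
      = 0.0165 + 0.0045 = 0.021

P(D) ≈ 0.0210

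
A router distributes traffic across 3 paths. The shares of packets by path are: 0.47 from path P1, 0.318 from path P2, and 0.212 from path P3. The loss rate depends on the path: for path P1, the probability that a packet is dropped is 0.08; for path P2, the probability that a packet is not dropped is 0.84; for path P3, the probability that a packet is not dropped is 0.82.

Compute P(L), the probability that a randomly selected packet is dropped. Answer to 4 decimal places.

P(L|P2) = 1 − 0.84 = 0.16.
P(L|P3) = 1 − 0.82 = 0.18.
Summing over the partition,
P(L) = P(L|P1)·P(P1) + P(L|P2)·P(P2) + P(L|P3)·P(P3)
      = 0.08·0.47 + 0.16·0.318 + 0.18·0.212
      = 0.0376 + 0.05088 + 0.03816 = 0.12664

0.1266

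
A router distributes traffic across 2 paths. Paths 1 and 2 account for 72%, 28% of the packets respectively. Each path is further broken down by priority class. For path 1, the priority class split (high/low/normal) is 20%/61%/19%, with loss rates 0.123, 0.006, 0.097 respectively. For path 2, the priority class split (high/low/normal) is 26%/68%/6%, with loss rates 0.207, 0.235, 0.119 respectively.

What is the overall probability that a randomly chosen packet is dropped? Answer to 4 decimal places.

P(L|1) = 0.2·0.123 + 0.61·0.006 + 0.19·0.097 = 0.0246 + 0.00366 + 0.01843 = 0.04669
P(L|2) = 0.26·0.207 + 0.68·0.235 + 0.06·0.119 = 0.05382 + 0.1598 + 0.00714 = 0.22076
Then overall,
P(L) = 0.72·0.04669 + 0.28·0.22076
      = 0.0336168 + 0.0618128 = 0.0954296

P(L) ≈ 0.0954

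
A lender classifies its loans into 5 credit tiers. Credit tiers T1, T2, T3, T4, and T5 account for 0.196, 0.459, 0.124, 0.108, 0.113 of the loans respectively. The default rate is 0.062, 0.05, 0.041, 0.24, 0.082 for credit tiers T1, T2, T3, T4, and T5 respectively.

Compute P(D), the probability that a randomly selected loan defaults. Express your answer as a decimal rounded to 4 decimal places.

By the law of total probability,
P(D) = P(D|T1)·P(T1) + P(D|T2)·P(T2) + P(D|T3)·P(T3) + P(D|T4)·P(T4) + P(D|T5)·P(T5)
      = 0.062·0.196 + 0.05·0.459 + 0.041·0.124 + 0.24·0.108 + 0.082·0.113
      = 0.012152 + 0.02295 + 0.005084 + 0.02592 + 0.009266 = 0.075372

P(D) ≈ 0.0754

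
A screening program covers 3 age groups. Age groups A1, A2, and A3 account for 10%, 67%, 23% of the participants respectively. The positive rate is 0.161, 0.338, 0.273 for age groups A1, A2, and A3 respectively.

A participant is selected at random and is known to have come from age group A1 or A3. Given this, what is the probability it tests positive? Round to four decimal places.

Let S = {A1, A3}.
P(S) = 0.1 + 0.23 = 0.33.
P(T ∩ S) = 0.161·0.1 + 0.273·0.23 = 0.0161 + 0.06279 = 0.07889.
P(T | S) = 0.07889 / 0.33 = 0.239061…

0.2391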